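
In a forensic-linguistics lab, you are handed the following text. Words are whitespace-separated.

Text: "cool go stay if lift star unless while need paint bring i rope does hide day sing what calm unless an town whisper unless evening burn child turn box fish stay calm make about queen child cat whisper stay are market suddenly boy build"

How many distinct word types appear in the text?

Distinct types: {about, an, are, box, boy, bring, build, burn, calm, cat, child, cool, day, does, evening, fish, go, hide, i, if, lift, make, market, need, paint, queen, rope, sing, star, stay, suddenly, town, turn, unless, what, while, whisper}
V = 37

37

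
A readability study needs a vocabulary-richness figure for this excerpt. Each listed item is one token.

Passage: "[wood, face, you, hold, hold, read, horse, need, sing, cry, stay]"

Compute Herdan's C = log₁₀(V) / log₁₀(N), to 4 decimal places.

0.9603

N = 11, V = 10.
log₁₀(V) = 1.000000, log₁₀(N) = 1.041393
C = 1.000000 / 1.041393 = 0.9603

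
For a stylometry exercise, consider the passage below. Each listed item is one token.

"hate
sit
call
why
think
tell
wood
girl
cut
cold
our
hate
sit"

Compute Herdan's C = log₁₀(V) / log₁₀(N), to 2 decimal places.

N = 13, V = 11.
log₁₀(V) = 1.041393, log₁₀(N) = 1.113943
C = 1.041393 / 1.113943 = 0.93

0.93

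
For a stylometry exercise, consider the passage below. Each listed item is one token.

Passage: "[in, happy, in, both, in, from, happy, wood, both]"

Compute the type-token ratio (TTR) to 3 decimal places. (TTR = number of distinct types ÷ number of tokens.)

N = 9 tokens, V = 5 types.
TTR = V / N = 5 / 9 = 0.556

0.556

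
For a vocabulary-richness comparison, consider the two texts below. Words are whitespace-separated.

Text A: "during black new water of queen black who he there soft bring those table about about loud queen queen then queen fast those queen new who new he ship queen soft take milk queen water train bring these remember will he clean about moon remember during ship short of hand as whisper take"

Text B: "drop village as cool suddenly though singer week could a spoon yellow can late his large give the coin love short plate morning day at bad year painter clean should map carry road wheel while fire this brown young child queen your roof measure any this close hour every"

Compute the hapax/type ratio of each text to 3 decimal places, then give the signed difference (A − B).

A: hapax=15, V=30, ratio=0.500
B: hapax=47, V=48, ratio=0.979
Difference = 0.500 − 0.979 = -0.479

-0.479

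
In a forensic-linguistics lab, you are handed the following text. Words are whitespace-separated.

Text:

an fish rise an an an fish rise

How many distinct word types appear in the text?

3

Distinct types: {an, fish, rise}
V = 3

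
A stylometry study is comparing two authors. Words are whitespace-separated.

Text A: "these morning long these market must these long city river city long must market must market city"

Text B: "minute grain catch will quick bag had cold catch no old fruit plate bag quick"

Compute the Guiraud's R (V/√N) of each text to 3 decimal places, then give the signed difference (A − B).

A: V=7, N=17, R=1.698
B: V=12, N=15, R=3.098
Difference = 1.698 − 3.098 = -1.400

-1.400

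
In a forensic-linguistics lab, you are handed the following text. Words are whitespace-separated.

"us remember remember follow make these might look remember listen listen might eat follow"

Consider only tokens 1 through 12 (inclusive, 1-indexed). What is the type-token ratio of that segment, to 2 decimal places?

Segment tokens 1–12: us, remember, remember, follow, make, these, might, look, remember, listen, listen, might
Segment N = 12, segment V = 8.
TTR = 8 / 12 = 0.67

0.67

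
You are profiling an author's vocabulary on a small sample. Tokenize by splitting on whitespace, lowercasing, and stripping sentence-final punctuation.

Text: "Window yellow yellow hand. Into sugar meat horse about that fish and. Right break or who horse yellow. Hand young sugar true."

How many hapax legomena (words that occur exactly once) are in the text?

13

Frequencies: yellow:3, hand:2, sugar:2, horse:2, window:1, into:1, meat:1, about:1, that:1, fish:1, and:1, right:1, break:1, or:1, who:1, young:1, true:1
Hapax (freq=1): about, and, break, fish, into, meat, or, right, that, true, who, window, young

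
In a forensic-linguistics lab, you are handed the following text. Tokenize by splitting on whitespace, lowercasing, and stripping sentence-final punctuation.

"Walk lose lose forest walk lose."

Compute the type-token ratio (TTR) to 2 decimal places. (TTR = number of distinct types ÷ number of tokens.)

0.50

N = 6 tokens, V = 3 types.
TTR = V / N = 3 / 6 = 0.50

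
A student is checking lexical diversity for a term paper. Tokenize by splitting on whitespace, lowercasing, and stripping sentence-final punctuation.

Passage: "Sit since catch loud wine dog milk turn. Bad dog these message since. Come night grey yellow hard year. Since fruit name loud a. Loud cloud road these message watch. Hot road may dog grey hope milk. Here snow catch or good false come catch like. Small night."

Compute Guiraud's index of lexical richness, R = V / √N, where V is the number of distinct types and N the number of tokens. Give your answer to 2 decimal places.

4.76

N = 48, V = 33.
√N = 6.928203
R = 33 / 6.928203 = 4.76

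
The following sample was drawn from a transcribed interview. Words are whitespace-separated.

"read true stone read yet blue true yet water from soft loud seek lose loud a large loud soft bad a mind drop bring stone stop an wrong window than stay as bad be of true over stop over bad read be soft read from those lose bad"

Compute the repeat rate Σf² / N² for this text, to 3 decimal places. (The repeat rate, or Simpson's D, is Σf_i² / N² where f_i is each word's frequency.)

0.046

Frequencies: read:4, bad:4, true:3, soft:3, loud:3, stone:2, yet:2, from:2, lose:2, a:2, stop:2, be:2, over:2, blue:1, water:1, seek:1, large:1, mind:1, drop:1, bring:1, … (8 more, each freq 1)
Σf² = 106; N² = 2304
Repeat rate = 106 / 2304 = 0.046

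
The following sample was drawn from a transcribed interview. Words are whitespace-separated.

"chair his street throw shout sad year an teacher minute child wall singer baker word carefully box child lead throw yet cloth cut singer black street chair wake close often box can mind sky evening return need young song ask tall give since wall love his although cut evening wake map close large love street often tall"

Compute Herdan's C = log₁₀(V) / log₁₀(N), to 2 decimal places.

N = 57, V = 41.
log₁₀(V) = 1.612784, log₁₀(N) = 1.755875
C = 1.612784 / 1.755875 = 0.92

0.92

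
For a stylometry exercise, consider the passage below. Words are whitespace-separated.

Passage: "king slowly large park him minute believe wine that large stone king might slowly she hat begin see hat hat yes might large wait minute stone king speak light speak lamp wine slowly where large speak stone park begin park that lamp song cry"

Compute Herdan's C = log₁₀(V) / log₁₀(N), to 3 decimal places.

N = 44, V = 23.
log₁₀(V) = 1.361728, log₁₀(N) = 1.643453
C = 1.361728 / 1.643453 = 0.829

0.829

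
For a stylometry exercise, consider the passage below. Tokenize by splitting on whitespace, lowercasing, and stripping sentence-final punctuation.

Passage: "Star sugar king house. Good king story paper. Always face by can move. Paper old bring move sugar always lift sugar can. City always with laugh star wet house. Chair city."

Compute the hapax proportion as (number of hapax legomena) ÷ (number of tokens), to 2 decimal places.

0.35

Frequencies: sugar:3, always:3, star:2, king:2, house:2, paper:2, can:2, move:2, city:2, good:1, story:1, face:1, by:1, old:1, bring:1, lift:1, with:1, laugh:1, wet:1, chair:1
Hapax count = 11; token count = 31.
Ratio = 11 / 31 = 0.35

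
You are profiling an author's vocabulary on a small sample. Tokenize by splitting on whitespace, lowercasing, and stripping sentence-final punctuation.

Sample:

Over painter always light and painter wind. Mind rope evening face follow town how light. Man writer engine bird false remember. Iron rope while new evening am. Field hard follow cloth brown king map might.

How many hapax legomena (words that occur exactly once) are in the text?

25

Frequencies: painter:2, light:2, rope:2, evening:2, follow:2, over:1, always:1, and:1, wind:1, mind:1, face:1, town:1, how:1, man:1, writer:1, engine:1, bird:1, false:1, remember:1, iron:1, … (10 more, each freq 1)
Hapax (freq=1): always, am, and, bird, brown, cloth, engine, face, false, field, hard, how, iron, king, man, map, might, mind, new, over, remember, town, while, wind, writer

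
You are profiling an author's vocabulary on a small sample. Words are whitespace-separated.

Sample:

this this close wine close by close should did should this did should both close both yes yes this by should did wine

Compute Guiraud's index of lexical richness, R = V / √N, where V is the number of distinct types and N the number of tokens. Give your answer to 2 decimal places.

1.67

N = 23, V = 8.
√N = 4.795832
R = 8 / 4.795832 = 1.67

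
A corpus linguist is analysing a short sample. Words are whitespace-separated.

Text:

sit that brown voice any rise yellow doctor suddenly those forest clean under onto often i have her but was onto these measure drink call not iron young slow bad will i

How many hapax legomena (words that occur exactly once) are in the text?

Frequencies: onto:2, i:2, sit:1, that:1, brown:1, voice:1, any:1, rise:1, yellow:1, doctor:1, suddenly:1, those:1, forest:1, clean:1, under:1, often:1, have:1, her:1, but:1, was:1, … (10 more, each freq 1)
Hapax (freq=1): any, bad, brown, but, call, clean, doctor, drink, forest, have, her, iron, measure, not, often, rise, sit, slow, suddenly, that, these, those, under, voice, was, will, yellow, young

28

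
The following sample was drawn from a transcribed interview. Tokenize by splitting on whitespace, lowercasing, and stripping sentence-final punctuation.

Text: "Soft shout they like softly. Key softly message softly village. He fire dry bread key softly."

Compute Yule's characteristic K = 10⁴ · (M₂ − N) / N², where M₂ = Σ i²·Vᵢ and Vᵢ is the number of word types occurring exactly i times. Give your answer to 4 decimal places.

546.8750

Frequencies: softly:4, key:2, soft:1, shout:1, they:1, like:1, message:1, village:1, he:1, fire:1, dry:1, bread:1
N = 16. Frequency spectrum: V_1=10, V_2=1, V_4=1
M₂ = 1²·10 + 2²·1 + 4²·1 = 30
K = 10000 × (30 − 16) / 16² = 546.8750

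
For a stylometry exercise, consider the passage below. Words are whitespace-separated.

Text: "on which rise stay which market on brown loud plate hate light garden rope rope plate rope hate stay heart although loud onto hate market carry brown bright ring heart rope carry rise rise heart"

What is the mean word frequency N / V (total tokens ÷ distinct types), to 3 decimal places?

1.944

N = 35 tokens, V = 18 types.
Mean frequency = N / V = 35 / 18 = 1.944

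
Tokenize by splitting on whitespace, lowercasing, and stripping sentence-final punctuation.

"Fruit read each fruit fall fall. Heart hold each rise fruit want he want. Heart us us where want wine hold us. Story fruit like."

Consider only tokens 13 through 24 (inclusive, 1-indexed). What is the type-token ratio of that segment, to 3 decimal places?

0.750

Segment tokens 13–24: he, want, heart, us, us, where, want, wine, hold, us, story, fruit
Segment N = 12, segment V = 9.
TTR = 9 / 12 = 0.750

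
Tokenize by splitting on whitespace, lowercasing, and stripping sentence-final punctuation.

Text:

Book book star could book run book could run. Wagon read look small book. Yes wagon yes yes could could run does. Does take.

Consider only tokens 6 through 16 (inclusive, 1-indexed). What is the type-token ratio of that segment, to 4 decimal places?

0.7273

Segment tokens 6–16: run, book, could, run, wagon, read, look, small, book, yes, wagon
Segment N = 11, segment V = 8.
TTR = 8 / 11 = 0.7273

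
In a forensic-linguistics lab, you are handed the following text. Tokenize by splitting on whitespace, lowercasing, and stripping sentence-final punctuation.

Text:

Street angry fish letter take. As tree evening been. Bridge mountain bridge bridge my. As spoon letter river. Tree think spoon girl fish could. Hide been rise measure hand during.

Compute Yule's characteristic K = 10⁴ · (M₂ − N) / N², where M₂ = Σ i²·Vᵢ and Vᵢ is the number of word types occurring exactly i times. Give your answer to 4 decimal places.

200.0000

Frequencies: bridge:3, fish:2, letter:2, as:2, tree:2, been:2, spoon:2, street:1, angry:1, take:1, evening:1, mountain:1, my:1, river:1, think:1, girl:1, could:1, hide:1, rise:1, measure:1, … (2 more, each freq 1)
N = 30. Frequency spectrum: V_1=15, V_2=6, V_3=1
M₂ = 1²·15 + 2²·6 + 3²·1 = 48
K = 10000 × (48 − 30) / 30² = 200.0000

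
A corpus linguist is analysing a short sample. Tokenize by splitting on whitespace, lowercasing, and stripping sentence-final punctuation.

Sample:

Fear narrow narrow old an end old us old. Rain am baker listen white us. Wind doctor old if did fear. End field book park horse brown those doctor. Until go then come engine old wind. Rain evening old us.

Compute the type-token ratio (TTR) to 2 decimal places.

N = 40 tokens, V = 27 types.
TTR = V / N = 27 / 40 = 0.68

0.68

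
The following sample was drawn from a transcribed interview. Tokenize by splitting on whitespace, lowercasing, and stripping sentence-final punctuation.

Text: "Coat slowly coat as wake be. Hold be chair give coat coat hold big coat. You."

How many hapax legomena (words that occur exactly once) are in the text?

Frequencies: coat:5, be:2, hold:2, slowly:1, as:1, wake:1, chair:1, give:1, big:1, you:1
Hapax (freq=1): as, big, chair, give, slowly, wake, you

7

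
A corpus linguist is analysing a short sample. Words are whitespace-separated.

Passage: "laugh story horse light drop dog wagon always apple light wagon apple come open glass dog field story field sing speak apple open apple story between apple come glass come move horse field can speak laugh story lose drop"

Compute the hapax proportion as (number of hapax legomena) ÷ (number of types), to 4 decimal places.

Frequencies: apple:5, story:4, come:3, field:3, laugh:2, horse:2, light:2, drop:2, dog:2, wagon:2, open:2, glass:2, speak:2, always:1, sing:1, between:1, move:1, can:1, lose:1
Hapax count = 6; type count = 19.
Ratio = 6 / 19 = 0.3158

0.3158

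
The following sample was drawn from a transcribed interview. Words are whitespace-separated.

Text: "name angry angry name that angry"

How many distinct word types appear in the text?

3

Distinct types: {angry, name, that}
V = 3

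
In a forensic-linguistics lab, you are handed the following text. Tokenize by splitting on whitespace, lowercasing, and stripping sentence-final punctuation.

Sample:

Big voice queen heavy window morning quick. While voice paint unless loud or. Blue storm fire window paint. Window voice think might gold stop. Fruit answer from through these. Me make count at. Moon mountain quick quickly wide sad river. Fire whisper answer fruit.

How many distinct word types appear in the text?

35

Distinct types: {answer, at, big, blue, count, fire, from, fruit, gold, heavy, loud, make, me, might, moon, morning, mountain, or, paint, queen, quick, quickly, river, sad, stop, storm, these, think, through, unless, voice, while, whisper, wide, window}
V = 35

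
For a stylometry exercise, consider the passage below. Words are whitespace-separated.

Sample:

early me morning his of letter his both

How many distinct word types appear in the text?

7

Distinct types: {both, early, his, letter, me, morning, of}
V = 7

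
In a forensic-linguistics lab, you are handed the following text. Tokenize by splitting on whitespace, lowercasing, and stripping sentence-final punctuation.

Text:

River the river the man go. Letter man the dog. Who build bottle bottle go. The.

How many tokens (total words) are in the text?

Tokens: river, the, river, the, man, go, letter, man, the, dog, who, build, bottle, bottle, go, the
N = 16

16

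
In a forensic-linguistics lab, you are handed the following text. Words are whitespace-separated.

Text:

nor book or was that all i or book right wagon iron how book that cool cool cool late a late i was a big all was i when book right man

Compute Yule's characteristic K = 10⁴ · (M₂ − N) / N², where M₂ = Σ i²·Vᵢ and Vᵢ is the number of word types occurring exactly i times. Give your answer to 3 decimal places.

Frequencies: book:4, was:3, i:3, cool:3, or:2, that:2, all:2, right:2, late:2, a:2, nor:1, wagon:1, iron:1, how:1, big:1, when:1, man:1
N = 32. Frequency spectrum: V_1=7, V_2=6, V_3=3, V_4=1
M₂ = 1²·7 + 2²·6 + 3²·3 + 4²·1 = 74
K = 10000 × (74 − 32) / 32² = 410.156

410.156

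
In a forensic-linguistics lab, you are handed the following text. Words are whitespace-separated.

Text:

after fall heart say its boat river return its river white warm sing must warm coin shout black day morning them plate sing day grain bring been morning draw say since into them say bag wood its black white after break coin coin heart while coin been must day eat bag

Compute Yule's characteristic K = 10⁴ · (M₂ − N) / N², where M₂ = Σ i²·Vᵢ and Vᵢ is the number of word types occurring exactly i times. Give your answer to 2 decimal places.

Frequencies: coin:4, say:3, its:3, day:3, after:2, heart:2, river:2, white:2, warm:2, sing:2, must:2, black:2, morning:2, them:2, been:2, bag:2, fall:1, boat:1, return:1, shout:1, … (10 more, each freq 1)
N = 51. Frequency spectrum: V_1=14, V_2=12, V_3=3, V_4=1
M₂ = 1²·14 + 2²·12 + 3²·3 + 4²·1 = 105
K = 10000 × (105 − 51) / 51² = 207.61

207.61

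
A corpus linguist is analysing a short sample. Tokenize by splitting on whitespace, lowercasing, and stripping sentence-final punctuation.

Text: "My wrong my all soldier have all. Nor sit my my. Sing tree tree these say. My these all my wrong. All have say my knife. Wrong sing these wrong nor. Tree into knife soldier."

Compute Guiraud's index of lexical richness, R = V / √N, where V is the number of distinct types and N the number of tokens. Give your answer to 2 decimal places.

2.20

N = 35, V = 13.
√N = 5.916080
R = 13 / 5.916080 = 2.20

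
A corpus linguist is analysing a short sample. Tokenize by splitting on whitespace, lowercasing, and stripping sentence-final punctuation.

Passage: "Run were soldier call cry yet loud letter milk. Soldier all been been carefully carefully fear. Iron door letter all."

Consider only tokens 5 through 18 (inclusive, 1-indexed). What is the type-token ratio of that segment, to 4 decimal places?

Segment tokens 5–18: cry, yet, loud, letter, milk, soldier, all, been, been, carefully, carefully, fear, iron, door
Segment N = 14, segment V = 12.
TTR = 12 / 14 = 0.8571

0.8571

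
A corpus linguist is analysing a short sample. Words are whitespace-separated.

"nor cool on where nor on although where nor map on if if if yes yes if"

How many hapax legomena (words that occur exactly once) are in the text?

Frequencies: if:4, nor:3, on:3, where:2, yes:2, cool:1, although:1, map:1
Hapax (freq=1): although, cool, map

3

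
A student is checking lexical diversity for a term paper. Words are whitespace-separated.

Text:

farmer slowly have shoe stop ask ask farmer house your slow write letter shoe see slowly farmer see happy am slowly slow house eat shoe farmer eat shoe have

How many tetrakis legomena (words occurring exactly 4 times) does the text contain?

2

Frequencies: farmer:4, shoe:4, slowly:3, have:2, ask:2, house:2, slow:2, see:2, eat:2, stop:1, your:1, write:1, letter:1, happy:1, am:1
Words with frequency 4: farmer, shoe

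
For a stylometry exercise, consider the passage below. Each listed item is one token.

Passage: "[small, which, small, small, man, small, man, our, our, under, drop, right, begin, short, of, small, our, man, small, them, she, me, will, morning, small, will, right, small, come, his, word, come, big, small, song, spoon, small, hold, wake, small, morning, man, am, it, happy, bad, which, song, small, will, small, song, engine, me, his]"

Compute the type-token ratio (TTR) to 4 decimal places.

0.5091

N = 55 tokens, V = 28 types.
TTR = V / N = 28 / 55 = 0.5091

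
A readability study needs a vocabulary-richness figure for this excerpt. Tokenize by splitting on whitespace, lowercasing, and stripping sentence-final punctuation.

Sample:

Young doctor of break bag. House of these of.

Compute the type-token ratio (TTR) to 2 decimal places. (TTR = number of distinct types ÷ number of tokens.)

N = 9 tokens, V = 7 types.
TTR = V / N = 7 / 9 = 0.78

0.78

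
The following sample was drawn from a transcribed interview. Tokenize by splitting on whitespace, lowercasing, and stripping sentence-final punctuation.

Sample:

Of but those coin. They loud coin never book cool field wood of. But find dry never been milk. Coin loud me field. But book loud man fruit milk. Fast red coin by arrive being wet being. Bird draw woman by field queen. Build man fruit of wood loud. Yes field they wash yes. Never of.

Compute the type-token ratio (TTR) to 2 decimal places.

N = 56 tokens, V = 31 types.
TTR = V / N = 31 / 56 = 0.55

0.55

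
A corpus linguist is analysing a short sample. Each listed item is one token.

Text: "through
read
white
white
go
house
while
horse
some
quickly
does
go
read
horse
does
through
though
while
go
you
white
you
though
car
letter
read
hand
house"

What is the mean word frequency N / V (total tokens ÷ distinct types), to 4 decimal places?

1.8667

N = 28 tokens, V = 15 types.
Mean frequency = N / V = 28 / 15 = 1.8667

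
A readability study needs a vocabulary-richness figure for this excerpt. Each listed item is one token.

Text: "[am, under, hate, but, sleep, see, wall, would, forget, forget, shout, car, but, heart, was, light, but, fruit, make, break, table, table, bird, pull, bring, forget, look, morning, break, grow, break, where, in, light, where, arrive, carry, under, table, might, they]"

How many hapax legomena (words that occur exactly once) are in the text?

Frequencies: but:3, forget:3, break:3, table:3, under:2, light:2, where:2, am:1, hate:1, sleep:1, see:1, wall:1, would:1, shout:1, car:1, heart:1, was:1, fruit:1, make:1, bird:1, … (10 more, each freq 1)
Hapax (freq=1): am, arrive, bird, bring, car, carry, fruit, grow, hate, heart, in, look, make, might, morning, pull, see, shout, sleep, they, wall, was, would

23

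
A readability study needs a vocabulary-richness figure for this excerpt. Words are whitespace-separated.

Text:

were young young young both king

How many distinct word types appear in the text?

Distinct types: {both, king, were, young}
V = 4

4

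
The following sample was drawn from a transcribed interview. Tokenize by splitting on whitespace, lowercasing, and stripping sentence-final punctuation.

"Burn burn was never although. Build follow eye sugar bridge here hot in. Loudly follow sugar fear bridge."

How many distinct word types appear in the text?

Distinct types: {although, bridge, build, burn, eye, fear, follow, here, hot, in, loudly, never, sugar, was}
V = 14

14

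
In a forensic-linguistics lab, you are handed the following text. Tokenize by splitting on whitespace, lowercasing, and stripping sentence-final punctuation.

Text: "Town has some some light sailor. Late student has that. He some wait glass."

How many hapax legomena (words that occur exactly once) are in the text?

Frequencies: some:3, has:2, town:1, light:1, sailor:1, late:1, student:1, that:1, he:1, wait:1, glass:1
Hapax (freq=1): glass, he, late, light, sailor, student, that, town, wait

9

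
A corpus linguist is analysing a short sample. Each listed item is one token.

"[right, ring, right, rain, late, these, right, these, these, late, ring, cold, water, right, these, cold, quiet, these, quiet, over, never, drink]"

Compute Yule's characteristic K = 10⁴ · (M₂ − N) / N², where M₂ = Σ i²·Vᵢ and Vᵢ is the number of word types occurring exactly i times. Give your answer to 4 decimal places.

826.4463

Frequencies: these:5, right:4, ring:2, late:2, cold:2, quiet:2, rain:1, water:1, over:1, never:1, drink:1
N = 22. Frequency spectrum: V_1=5, V_2=4, V_4=1, V_5=1
M₂ = 1²·5 + 2²·4 + 4²·1 + 5²·1 = 62
K = 10000 × (62 − 22) / 22² = 826.4463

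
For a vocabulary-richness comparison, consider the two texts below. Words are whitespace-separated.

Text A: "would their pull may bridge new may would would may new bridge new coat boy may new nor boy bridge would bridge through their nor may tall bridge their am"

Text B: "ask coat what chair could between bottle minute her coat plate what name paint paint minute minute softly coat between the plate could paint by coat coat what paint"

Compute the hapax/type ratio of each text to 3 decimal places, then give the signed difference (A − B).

A: hapax=5, V=12, ratio=0.417
B: hapax=8, V=15, ratio=0.533
Difference = 0.417 − 0.533 = -0.116

-0.116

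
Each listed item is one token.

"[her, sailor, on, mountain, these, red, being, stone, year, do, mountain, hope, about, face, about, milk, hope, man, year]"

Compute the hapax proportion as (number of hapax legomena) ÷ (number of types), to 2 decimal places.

Frequencies: mountain:2, year:2, hope:2, about:2, her:1, sailor:1, on:1, these:1, red:1, being:1, stone:1, do:1, face:1, milk:1, man:1
Hapax count = 11; type count = 15.
Ratio = 11 / 15 = 0.73

0.73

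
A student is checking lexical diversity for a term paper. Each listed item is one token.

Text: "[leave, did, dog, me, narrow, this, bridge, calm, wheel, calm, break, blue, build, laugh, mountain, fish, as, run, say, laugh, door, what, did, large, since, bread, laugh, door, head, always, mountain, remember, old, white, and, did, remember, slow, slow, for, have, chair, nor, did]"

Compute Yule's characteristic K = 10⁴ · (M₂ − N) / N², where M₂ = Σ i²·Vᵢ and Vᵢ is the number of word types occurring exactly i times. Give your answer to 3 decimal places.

144.628

Frequencies: did:4, laugh:3, calm:2, mountain:2, door:2, remember:2, slow:2, leave:1, dog:1, me:1, narrow:1, this:1, bridge:1, wheel:1, break:1, blue:1, build:1, fish:1, as:1, run:1, … (14 more, each freq 1)
N = 44. Frequency spectrum: V_1=27, V_2=5, V_3=1, V_4=1
M₂ = 1²·27 + 2²·5 + 3²·1 + 4²·1 = 72
K = 10000 × (72 − 44) / 44² = 144.628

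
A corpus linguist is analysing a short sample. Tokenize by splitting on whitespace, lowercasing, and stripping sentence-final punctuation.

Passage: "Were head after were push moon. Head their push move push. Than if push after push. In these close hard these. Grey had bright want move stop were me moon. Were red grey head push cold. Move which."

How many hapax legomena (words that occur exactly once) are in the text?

14

Frequencies: push:6, were:4, head:3, move:3, after:2, moon:2, these:2, grey:2, their:1, than:1, if:1, in:1, close:1, hard:1, had:1, bright:1, want:1, stop:1, me:1, red:1, … (2 more, each freq 1)
Hapax (freq=1): bright, close, cold, had, hard, if, in, me, red, stop, than, their, want, which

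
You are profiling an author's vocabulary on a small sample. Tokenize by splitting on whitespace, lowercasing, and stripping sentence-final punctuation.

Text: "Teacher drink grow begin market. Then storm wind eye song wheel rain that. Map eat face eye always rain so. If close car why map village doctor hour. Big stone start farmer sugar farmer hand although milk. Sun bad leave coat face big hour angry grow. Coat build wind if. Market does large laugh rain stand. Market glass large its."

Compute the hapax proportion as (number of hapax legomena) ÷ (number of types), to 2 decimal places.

Frequencies: market:3, rain:3, grow:2, wind:2, eye:2, map:2, face:2, if:2, hour:2, big:2, farmer:2, coat:2, large:2, teacher:1, drink:1, begin:1, then:1, storm:1, song:1, wheel:1, … (25 more, each freq 1)
Hapax count = 32; type count = 45.
Ratio = 32 / 45 = 0.71

0.71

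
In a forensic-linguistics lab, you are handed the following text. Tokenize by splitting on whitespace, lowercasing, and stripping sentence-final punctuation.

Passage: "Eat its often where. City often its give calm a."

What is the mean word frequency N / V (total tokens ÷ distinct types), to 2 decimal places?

N = 10 tokens, V = 8 types.
Mean frequency = N / V = 10 / 8 = 1.25

1.25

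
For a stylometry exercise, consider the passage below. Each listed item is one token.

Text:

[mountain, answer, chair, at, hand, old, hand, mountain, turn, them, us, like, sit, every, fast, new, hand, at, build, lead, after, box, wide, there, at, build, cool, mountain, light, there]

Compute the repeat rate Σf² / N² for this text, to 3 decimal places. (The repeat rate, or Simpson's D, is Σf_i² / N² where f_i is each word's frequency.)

0.058

Frequencies: mountain:3, at:3, hand:3, build:2, there:2, answer:1, chair:1, old:1, turn:1, them:1, us:1, like:1, sit:1, every:1, fast:1, new:1, lead:1, after:1, box:1, wide:1, … (2 more, each freq 1)
Σf² = 52; N² = 900
Repeat rate = 52 / 900 = 0.058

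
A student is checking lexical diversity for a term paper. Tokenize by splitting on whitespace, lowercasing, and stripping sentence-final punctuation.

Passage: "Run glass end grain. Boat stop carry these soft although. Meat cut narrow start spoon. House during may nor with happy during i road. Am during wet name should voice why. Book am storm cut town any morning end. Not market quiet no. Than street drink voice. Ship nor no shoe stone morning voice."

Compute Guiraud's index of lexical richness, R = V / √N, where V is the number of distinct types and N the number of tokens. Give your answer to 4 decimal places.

5.9876

N = 54, V = 44.
√N = 7.348469
R = 44 / 7.348469 = 5.9876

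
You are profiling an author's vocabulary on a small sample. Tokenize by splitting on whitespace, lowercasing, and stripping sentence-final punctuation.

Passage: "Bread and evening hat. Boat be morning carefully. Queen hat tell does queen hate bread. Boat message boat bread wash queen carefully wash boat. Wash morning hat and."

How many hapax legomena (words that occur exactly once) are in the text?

6

Frequencies: boat:4, bread:3, hat:3, queen:3, wash:3, and:2, morning:2, carefully:2, evening:1, be:1, tell:1, does:1, hate:1, message:1
Hapax (freq=1): be, does, evening, hate, message, tell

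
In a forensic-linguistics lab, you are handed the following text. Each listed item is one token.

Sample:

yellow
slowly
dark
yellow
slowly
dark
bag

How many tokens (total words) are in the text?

7

Tokens: yellow, slowly, dark, yellow, slowly, dark, bag
N = 7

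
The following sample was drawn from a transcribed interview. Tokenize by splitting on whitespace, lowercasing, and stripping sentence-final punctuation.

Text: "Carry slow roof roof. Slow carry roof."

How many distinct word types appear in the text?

Distinct types: {carry, roof, slow}
V = 3

3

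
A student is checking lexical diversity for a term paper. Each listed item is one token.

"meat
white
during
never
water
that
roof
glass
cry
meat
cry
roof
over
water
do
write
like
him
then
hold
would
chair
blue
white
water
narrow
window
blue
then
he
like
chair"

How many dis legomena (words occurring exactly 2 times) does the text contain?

8

Frequencies: water:3, meat:2, white:2, roof:2, cry:2, like:2, then:2, chair:2, blue:2, during:1, never:1, that:1, glass:1, over:1, do:1, write:1, him:1, hold:1, would:1, narrow:1, … (2 more, each freq 1)
Words with frequency 2: blue, chair, cry, like, meat, roof, then, white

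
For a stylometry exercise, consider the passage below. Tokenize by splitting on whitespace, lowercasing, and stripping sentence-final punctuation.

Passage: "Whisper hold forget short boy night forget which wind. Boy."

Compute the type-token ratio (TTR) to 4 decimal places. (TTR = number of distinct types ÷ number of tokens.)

0.8000

N = 10 tokens, V = 8 types.
TTR = V / N = 8 / 10 = 0.8000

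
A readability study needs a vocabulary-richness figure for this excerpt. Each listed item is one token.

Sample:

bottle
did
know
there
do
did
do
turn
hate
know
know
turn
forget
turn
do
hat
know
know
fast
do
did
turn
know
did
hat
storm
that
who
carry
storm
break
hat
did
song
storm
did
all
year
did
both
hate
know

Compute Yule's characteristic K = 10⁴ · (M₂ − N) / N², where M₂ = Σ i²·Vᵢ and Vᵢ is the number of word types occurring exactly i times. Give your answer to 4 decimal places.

Frequencies: did:7, know:7, do:4, turn:4, hat:3, storm:3, hate:2, bottle:1, there:1, forget:1, fast:1, that:1, who:1, carry:1, break:1, song:1, all:1, year:1, both:1
N = 42. Frequency spectrum: V_1=12, V_2=1, V_3=2, V_4=2, V_7=2
M₂ = 1²·12 + 2²·1 + 3²·2 + 4²·2 + 7²·2 = 164
K = 10000 × (164 − 42) / 42² = 691.6100

691.6100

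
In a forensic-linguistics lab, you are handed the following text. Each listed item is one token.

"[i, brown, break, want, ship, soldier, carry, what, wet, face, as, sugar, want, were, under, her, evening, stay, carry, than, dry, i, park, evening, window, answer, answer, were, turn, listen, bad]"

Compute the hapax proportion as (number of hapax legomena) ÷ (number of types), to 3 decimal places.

0.760

Frequencies: i:2, want:2, carry:2, were:2, evening:2, answer:2, brown:1, break:1, ship:1, soldier:1, what:1, wet:1, face:1, as:1, sugar:1, under:1, her:1, stay:1, than:1, dry:1, … (5 more, each freq 1)
Hapax count = 19; type count = 25.
Ratio = 19 / 25 = 0.760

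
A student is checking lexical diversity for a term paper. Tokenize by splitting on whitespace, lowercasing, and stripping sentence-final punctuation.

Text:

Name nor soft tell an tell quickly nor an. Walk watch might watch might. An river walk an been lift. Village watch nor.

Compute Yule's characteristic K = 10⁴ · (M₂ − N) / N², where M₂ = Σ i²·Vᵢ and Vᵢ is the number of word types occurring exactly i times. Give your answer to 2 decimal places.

567.11

Frequencies: an:4, nor:3, watch:3, tell:2, walk:2, might:2, name:1, soft:1, quickly:1, river:1, been:1, lift:1, village:1
N = 23. Frequency spectrum: V_1=7, V_2=3, V_3=2, V_4=1
M₂ = 1²·7 + 2²·3 + 3²·2 + 4²·1 = 53
K = 10000 × (53 − 23) / 23² = 567.11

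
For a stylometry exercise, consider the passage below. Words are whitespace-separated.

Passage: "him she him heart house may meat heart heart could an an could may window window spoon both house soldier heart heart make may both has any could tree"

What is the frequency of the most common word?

Frequencies: heart:5, may:3, could:3, him:2, house:2, an:2, window:2, both:2, she:1, meat:1, spoon:1, soldier:1, make:1, has:1, any:1, tree:1
Most common: 'heart' with frequency 5.

5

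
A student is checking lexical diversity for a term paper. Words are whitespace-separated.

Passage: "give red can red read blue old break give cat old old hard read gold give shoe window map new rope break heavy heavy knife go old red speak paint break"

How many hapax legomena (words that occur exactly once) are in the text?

14

Frequencies: old:4, give:3, red:3, break:3, read:2, heavy:2, can:1, blue:1, cat:1, hard:1, gold:1, shoe:1, window:1, map:1, new:1, rope:1, knife:1, go:1, speak:1, paint:1
Hapax (freq=1): blue, can, cat, go, gold, hard, knife, map, new, paint, rope, shoe, speak, window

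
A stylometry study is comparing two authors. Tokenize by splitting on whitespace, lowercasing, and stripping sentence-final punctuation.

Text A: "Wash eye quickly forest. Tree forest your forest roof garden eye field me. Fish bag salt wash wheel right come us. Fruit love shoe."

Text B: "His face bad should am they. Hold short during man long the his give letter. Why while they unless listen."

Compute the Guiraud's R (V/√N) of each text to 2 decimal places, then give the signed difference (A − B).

0.06

A: V=20, N=24, R=4.08
B: V=18, N=20, R=4.02
Difference = 4.08 − 4.02 = 0.06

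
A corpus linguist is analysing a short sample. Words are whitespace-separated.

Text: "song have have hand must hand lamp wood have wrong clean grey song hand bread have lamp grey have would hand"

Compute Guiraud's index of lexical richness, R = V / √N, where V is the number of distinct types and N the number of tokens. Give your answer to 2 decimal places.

N = 21, V = 11.
√N = 4.582576
R = 11 / 4.582576 = 2.40

2.40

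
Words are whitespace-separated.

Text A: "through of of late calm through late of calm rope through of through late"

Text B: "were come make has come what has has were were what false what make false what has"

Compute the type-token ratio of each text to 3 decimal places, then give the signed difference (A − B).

0.004

TTR(A) = 5/14 = 0.357
TTR(B) = 6/17 = 0.353
Difference = 0.357 − 0.353 = 0.004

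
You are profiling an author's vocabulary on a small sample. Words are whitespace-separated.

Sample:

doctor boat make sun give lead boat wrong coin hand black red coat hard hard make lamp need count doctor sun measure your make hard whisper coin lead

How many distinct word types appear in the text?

Distinct types: {black, boat, coat, coin, count, doctor, give, hand, hard, lamp, lead, make, measure, need, red, sun, whisper, wrong, your}
V = 19

19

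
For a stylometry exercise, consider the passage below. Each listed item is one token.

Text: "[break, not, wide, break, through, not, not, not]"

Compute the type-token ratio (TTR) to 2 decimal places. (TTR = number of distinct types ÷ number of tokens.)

0.50

N = 8 tokens, V = 4 types.
TTR = V / N = 4 / 8 = 0.50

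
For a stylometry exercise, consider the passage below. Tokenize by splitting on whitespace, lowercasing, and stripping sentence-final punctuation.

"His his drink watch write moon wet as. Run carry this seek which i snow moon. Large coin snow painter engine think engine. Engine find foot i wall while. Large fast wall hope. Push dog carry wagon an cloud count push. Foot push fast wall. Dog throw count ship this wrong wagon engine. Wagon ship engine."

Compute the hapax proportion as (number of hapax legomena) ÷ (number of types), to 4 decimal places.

0.5294

Frequencies: engine:5, wall:3, push:3, wagon:3, his:2, moon:2, carry:2, this:2, i:2, snow:2, large:2, foot:2, fast:2, dog:2, count:2, ship:2, drink:1, watch:1, write:1, wet:1, … (14 more, each freq 1)
Hapax count = 18; type count = 34.
Ratio = 18 / 34 = 0.5294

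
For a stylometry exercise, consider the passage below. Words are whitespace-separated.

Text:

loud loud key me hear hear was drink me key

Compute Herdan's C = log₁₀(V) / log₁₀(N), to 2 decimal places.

0.78

N = 10, V = 6.
log₁₀(V) = 0.778151, log₁₀(N) = 1.000000
C = 0.778151 / 1.000000 = 0.78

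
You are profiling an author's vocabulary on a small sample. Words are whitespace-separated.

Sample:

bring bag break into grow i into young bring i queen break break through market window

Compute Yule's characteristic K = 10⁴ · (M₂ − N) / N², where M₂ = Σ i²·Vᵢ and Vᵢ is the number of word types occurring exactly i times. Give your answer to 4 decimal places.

468.7500

Frequencies: break:3, bring:2, into:2, i:2, bag:1, grow:1, young:1, queen:1, through:1, market:1, window:1
N = 16. Frequency spectrum: V_1=7, V_2=3, V_3=1
M₂ = 1²·7 + 2²·3 + 3²·1 = 28
K = 10000 × (28 − 16) / 16² = 468.7500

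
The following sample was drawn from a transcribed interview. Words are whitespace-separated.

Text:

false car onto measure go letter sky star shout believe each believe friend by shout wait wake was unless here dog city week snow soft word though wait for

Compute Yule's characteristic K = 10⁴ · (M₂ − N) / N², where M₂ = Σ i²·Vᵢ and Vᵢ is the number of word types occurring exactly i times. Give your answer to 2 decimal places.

Frequencies: shout:2, believe:2, wait:2, false:1, car:1, onto:1, measure:1, go:1, letter:1, sky:1, star:1, each:1, friend:1, by:1, wake:1, was:1, unless:1, here:1, dog:1, city:1, … (6 more, each freq 1)
N = 29. Frequency spectrum: V_1=23, V_2=3
M₂ = 1²·23 + 2²·3 = 35
K = 10000 × (35 − 29) / 29² = 71.34

71.34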